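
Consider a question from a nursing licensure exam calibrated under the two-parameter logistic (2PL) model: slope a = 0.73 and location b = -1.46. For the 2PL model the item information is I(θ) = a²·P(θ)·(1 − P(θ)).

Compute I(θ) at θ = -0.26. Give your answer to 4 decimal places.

P = 1/(1+e^{-0.8760}) = 0.7060
P(1−P) = 0.7060 × 0.2940 = 0.2076
I = a² × P(1−P) = 0.73² × 0.2076 = 0.11061

0.1106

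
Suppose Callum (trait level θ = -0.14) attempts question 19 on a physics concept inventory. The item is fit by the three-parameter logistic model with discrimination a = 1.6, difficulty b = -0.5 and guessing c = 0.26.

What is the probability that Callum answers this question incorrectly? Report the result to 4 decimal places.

0.2663

P(θ) = c + (1 − c) · 1 / (1 + exp(−a(θ − b)))
Exponent: 1.6 × (-0.14 − (-0.5)) = 0.5760
1/(1 + e^{-0.5760}) = 0.6401
P = 0.26 + 0.74 × 0.6401 = 0.7337
P(incorrect) = 1 − 0.7337 = 0.2663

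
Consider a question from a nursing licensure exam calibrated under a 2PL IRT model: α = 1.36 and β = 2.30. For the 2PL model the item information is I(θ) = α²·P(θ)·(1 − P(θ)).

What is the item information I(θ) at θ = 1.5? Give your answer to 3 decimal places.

P = 1/(1+e^{1.0880}) = 0.2520
P(1−P) = 0.2520 × 0.7480 = 0.1885
I = α² × P(1−P) = 1.36² × 0.1885 = 0.34864

0.349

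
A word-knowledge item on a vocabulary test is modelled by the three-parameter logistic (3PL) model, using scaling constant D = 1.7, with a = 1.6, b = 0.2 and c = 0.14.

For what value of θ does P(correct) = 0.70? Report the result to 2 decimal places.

0.43

P(θ) = c + (1 − c) · 1 / (1 + exp(−D·a(θ − b)))
Remove guessing floor: (0.70 − 0.14)/(1 − 0.14) = 0.6512
logit = ln(0.6512/0.3488) = 0.6242
θ = b + logit/(1.7·a) = 0.2 + 0.6242/2.7200 = 0.4295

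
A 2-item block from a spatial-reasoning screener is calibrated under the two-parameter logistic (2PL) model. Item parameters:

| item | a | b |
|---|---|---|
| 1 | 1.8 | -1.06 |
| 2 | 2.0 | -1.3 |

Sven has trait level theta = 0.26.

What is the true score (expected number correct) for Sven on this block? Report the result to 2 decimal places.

1.87

P(theta) = 1 / (1 + exp(−a(theta − b)))
P_1 = 1/(1+e^{-2.3760}) = 0.9150
P_2 = 1/(1+e^{-3.1200}) = 0.9577
E[score] = 0.9150 + 0.9577 = 1.8727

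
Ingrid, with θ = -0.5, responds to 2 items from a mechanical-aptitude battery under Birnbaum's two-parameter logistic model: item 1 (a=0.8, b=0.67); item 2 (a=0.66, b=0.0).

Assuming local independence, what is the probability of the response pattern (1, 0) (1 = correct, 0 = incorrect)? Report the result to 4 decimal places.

P(θ) = 1 / (1 + exp(−a(θ − b)))
P_1 = 1/(1+e^{0.9360}) = 0.2817
P_2 = 1/(1+e^{0.3300}) = 0.4182
L = P_1 × (1−P_2) = 0.2817 × 0.5818 = 0.16389

0.1639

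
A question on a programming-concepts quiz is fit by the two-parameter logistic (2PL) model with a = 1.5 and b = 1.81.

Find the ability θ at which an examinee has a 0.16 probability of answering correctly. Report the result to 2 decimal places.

P(θ) = 1 / (1 + exp(−a(θ − b)))
logit = ln(0.1600/0.8400) = -1.6582
θ = b + logit/(a) = 1.81 + (-1.6582)/1.5000 = 0.7045

0.70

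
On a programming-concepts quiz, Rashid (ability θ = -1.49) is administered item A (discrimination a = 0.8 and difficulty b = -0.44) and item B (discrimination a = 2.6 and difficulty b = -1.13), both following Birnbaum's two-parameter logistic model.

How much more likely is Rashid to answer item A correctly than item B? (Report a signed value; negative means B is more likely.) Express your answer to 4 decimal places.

0.0198

P(θ) = 1 / (1 + exp(−a(θ − b)))
P_A = 0.3015
P_B = 0.2817
P_A − P_B = 0.0198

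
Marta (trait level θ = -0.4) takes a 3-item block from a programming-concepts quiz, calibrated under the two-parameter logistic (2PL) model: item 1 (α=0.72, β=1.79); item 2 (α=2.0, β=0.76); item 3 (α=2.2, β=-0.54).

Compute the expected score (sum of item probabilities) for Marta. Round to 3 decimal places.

0.837

P(θ) = 1 / (1 + exp(−α(θ − β)))
P_1 = 1/(1+e^{1.5768}) = 0.1712
P_2 = 1/(1+e^{2.3200}) = 0.0895
P_3 = 1/(1+e^{-0.3080}) = 0.5764
E[score] = 0.1712 + 0.0895 + 0.5764 = 0.8371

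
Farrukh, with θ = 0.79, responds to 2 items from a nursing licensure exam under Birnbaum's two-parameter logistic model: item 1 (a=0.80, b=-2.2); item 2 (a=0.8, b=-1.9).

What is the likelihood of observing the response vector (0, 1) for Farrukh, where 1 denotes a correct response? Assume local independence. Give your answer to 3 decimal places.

P(θ) = 1 / (1 + exp(−a(θ − b)))
P_1 = 1/(1+e^{-2.3920}) = 0.9162
P_2 = 1/(1+e^{-2.1520}) = 0.8959
L = (1−P_1) × P_2 = 0.0838 × 0.8959 = 0.07506

0.075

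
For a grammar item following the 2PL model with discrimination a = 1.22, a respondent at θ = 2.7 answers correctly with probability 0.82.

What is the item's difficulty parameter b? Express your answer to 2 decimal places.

1.46

P(θ) = 1 / (1 + exp(−a(θ − b)))
logit(0.82) = ln(0.82/0.18) = 1.5163
b = θ − logit/(a) = 2.7 − 1.5163/1.2200 = 1.4571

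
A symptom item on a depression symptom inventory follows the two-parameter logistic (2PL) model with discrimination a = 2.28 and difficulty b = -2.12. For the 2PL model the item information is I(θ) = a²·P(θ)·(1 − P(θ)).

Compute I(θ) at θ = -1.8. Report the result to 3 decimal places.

P = 1/(1+e^{-0.7296}) = 0.6747
P(1−P) = 0.6747 × 0.3253 = 0.2195
I = a² × P(1−P) = 2.28² × 0.2195 = 1.14091

1.141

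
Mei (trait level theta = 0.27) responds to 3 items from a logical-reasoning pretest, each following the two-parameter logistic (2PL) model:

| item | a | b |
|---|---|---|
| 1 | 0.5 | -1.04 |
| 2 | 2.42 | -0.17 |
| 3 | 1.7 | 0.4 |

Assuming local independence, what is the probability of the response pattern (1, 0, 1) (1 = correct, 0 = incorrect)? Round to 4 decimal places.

P(theta) = 1 / (1 + exp(−a(theta − b)))
P_1 = 1/(1+e^{-0.6550}) = 0.6581
P_2 = 1/(1+e^{-1.0648}) = 0.7436
P_3 = 1/(1+e^{0.2210}) = 0.4450
L = P_1 × (1−P_2) × P_3 = 0.6581 × 0.2564 × 0.4450 = 0.07509

0.0751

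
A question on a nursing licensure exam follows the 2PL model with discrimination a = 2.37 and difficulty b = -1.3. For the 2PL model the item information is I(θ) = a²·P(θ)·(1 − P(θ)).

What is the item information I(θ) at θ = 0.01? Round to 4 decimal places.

0.2307

P = 1/(1+e^{-3.1047}) = 0.9571
P(1−P) = 0.9571 × 0.0429 = 0.0411
I = a² × P(1−P) = 2.37² × 0.0411 = 0.23070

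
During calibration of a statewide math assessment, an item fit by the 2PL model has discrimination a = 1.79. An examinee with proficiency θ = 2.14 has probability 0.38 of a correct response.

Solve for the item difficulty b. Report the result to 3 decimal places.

P(θ) = 1 / (1 + exp(−a(θ − b)))
logit(0.38) = ln(0.38/0.62) = -0.4895
b = θ − logit/(a) = 2.14 − (-0.4895)/1.7900 = 2.4135

2.413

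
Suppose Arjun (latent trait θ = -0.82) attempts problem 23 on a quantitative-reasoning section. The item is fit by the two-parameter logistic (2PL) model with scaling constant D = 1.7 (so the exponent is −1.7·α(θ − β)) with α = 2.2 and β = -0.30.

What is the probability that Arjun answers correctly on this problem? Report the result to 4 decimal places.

P(θ) = 1 / (1 + exp(−D·α(θ − β)))
Exponent: 1.7 × 2.2 × (-0.82 − (-0.30)) = -1.9448
1/(1 + e^{1.9448}) = 0.1251
P = 0.1251

0.1251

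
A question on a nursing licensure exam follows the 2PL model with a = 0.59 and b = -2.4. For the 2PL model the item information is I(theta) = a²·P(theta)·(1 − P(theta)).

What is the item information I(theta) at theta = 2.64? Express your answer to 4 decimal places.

0.0161

P = 1/(1+e^{-2.9736}) = 0.9514
P(1−P) = 0.9514 × 0.0486 = 0.0463
I = a² × P(1−P) = 0.59² × 0.0463 = 0.01611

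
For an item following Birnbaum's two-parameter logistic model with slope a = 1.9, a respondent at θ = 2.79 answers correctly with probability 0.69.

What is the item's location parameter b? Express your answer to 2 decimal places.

2.37

P(θ) = 1 / (1 + exp(−a(θ − b)))
logit(0.69) = ln(0.69/0.31) = 0.8001
b = θ − logit/(a) = 2.79 − 0.8001/1.9000 = 2.3689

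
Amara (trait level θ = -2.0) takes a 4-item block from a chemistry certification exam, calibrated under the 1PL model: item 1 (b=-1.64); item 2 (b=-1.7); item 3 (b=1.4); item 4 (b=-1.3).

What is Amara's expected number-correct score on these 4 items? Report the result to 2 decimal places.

P(θ) = 1 / (1 + exp(−(θ − b)))
P_1 = 1/(1+e^{0.3600}) = 0.4110
P_2 = 1/(1+e^{0.3000}) = 0.4256
P_3 = 1/(1+e^{3.4000}) = 0.0323
P_4 = 1/(1+e^{0.7000}) = 0.3318
E[score] = 0.4110 + 0.4256 + 0.0323 + 0.3318 = 1.2006

1.20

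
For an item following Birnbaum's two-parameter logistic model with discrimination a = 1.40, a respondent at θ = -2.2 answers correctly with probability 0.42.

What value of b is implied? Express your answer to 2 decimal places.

-1.97

P(θ) = 1 / (1 + exp(−a(θ − b)))
logit(0.42) = ln(0.42/0.58) = -0.3228
b = θ − logit/(a) = -2.2 − (-0.3228)/1.4000 = -1.9694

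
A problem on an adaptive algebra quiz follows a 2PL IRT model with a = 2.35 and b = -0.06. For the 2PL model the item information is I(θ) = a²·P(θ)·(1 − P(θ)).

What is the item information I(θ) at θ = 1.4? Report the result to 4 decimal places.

P = 1/(1+e^{-3.4310}) = 0.9687
P(1−P) = 0.9687 × 0.0313 = 0.0304
I = a² × P(1−P) = 2.35² × 0.0304 = 0.16765

0.1677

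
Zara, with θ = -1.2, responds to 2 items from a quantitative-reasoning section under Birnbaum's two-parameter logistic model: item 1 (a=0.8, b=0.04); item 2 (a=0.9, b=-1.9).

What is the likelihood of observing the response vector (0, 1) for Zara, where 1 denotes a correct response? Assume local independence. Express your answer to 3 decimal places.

P(θ) = 1 / (1 + exp(−a(θ − b)))
P_1 = 1/(1+e^{0.9920}) = 0.2705
P_2 = 1/(1+e^{-0.6300}) = 0.6525
L = (1−P_1) × P_2 = 0.7295 × 0.6525 = 0.47598

0.476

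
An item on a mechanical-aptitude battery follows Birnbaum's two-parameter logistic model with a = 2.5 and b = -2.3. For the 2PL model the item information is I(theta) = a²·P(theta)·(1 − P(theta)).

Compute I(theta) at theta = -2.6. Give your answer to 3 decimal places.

1.362

P = 1/(1+e^{0.7500}) = 0.3208
P(1−P) = 0.3208 × 0.6792 = 0.2179
I = a² × P(1−P) = 2.5² × 0.2179 = 1.36184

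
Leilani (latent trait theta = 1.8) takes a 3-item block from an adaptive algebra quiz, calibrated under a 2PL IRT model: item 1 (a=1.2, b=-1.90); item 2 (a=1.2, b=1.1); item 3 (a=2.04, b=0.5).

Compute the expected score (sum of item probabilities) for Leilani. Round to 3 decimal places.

2.621

P(theta) = 1 / (1 + exp(−a(theta − b)))
P_1 = 1/(1+e^{-4.4400}) = 0.9883
P_2 = 1/(1+e^{-0.8400}) = 0.6985
P_3 = 1/(1+e^{-2.6520}) = 0.9341
E[score] = 0.9883 + 0.6985 + 0.9341 = 2.6209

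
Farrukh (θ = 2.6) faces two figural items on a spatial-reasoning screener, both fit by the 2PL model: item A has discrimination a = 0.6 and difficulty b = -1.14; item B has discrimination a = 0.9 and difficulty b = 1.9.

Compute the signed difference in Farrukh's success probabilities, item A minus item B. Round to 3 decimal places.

P(θ) = 1 / (1 + exp(−a(θ − b)))
P_A = 0.9041
P_B = 0.6525
P_A − P_B = 0.2516

0.252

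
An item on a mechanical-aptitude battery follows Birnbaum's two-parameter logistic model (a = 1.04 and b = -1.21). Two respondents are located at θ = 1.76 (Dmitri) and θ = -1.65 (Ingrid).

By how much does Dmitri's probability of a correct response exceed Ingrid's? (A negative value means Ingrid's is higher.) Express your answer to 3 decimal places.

P(θ) = 1 / (1 + exp(−a(θ − b)))
P(Dmitri) = 0.9564  [exponent 3.0888]
P(Ingrid) = 0.3876  [exponent -0.4576]
Difference = 0.9564 − 0.3876 = 0.5689

0.569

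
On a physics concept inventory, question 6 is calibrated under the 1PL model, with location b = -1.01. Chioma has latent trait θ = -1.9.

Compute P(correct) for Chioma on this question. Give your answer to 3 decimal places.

P(θ) = 1 / (1 + exp(−(θ − b)))
Exponent: (-1.9 − (-1.01)) = -0.8900
1/(1 + e^{0.8900}) = 0.2911
P = 0.2911

0.291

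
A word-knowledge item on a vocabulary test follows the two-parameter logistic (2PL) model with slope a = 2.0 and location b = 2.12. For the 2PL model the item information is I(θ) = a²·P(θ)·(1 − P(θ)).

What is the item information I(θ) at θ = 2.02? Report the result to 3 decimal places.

0.990

P = 1/(1+e^{0.2000}) = 0.4502
P(1−P) = 0.4502 × 0.5498 = 0.2475
I = a² × P(1−P) = 2.0² × 0.2475 = 0.99007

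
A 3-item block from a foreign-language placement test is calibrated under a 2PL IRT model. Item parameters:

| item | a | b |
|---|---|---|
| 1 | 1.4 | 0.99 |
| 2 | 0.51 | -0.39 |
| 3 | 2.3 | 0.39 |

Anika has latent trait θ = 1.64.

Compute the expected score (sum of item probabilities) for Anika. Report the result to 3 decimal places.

2.398

P(θ) = 1 / (1 + exp(−a(θ − b)))
P_1 = 1/(1+e^{-0.9100}) = 0.7130
P_2 = 1/(1+e^{-1.0353}) = 0.7379
P_3 = 1/(1+e^{-2.8750}) = 0.9466
E[score] = 0.7130 + 0.7379 + 0.9466 = 2.3975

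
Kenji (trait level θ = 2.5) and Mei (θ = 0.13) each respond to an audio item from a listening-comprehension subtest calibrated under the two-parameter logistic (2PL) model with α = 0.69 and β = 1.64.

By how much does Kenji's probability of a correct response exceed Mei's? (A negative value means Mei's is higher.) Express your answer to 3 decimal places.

0.383

P(θ) = 1 / (1 + exp(−α(θ − β)))
P(Kenji) = 0.6441  [exponent 0.5934]
P(Mei) = 0.2608  [exponent -1.0419]
Difference = 0.6441 − 0.2608 = 0.3834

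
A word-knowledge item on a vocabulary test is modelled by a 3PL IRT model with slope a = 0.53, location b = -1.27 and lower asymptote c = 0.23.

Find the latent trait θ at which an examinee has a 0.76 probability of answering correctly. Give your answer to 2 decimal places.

P(θ) = c + (1 − c) · 1 / (1 + exp(−a(θ − b)))
Remove guessing floor: (0.76 − 0.23)/(1 − 0.23) = 0.6883
logit = ln(0.6883/0.3117) = 0.7922
θ = b + logit/(a) = -1.27 + 0.7922/0.5300 = 0.2248

0.22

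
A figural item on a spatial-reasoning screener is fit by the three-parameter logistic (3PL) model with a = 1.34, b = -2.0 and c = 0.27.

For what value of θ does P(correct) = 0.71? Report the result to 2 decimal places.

-1.69

P(θ) = c + (1 − c) · 1 / (1 + exp(−a(θ − b)))
Remove guessing floor: (0.71 − 0.27)/(1 − 0.27) = 0.6027
logit = ln(0.6027/0.3973) = 0.4169
θ = b + logit/(a) = -2.0 + 0.4169/1.3400 = -1.6889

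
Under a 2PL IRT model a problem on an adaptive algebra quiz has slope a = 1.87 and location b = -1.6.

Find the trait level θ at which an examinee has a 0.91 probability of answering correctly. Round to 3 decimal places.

P(θ) = 1 / (1 + exp(−a(θ − b)))
logit = ln(0.9100/0.0900) = 2.3136
θ = b + logit/(a) = -1.6 + 2.3136/1.8700 = -0.3628

-0.363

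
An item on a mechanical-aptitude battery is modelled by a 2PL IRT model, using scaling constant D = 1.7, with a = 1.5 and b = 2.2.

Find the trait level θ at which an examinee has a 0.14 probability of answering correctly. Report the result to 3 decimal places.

P(θ) = 1 / (1 + exp(−D·a(θ − b)))
logit = ln(0.1400/0.8600) = -1.8153
θ = b + logit/(1.7·a) = 2.2 + (-1.8153)/2.5500 = 1.4881

1.488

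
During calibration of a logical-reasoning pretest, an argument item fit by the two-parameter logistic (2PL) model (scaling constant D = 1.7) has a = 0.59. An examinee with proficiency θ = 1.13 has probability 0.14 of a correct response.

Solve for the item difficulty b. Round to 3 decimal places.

P(θ) = 1 / (1 + exp(−D·a(θ − b)))
logit(0.14) = ln(0.14/0.86) = -1.8153
b = θ − logit/(1.7·a) = 1.13 − (-1.8153)/1.0030 = 2.9399

2.940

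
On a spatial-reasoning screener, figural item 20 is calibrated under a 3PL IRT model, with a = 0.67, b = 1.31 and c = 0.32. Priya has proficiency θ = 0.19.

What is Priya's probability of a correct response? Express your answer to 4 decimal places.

0.5381

P(θ) = c + (1 − c) · 1 / (1 + exp(−a(θ − b)))
Exponent: 0.67 × (0.19 − 1.31) = -0.7504
1/(1 + e^{0.7504}) = 0.3207
P = 0.32 + 0.68 × 0.3207 = 0.5381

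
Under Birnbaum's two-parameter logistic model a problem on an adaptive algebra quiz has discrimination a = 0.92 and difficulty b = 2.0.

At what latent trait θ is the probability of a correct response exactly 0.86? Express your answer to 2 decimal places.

P(θ) = 1 / (1 + exp(−a(θ − b)))
logit = ln(0.8600/0.1400) = 1.8153
θ = b + logit/(a) = 2.0 + 1.8153/0.9200 = 3.9731

3.97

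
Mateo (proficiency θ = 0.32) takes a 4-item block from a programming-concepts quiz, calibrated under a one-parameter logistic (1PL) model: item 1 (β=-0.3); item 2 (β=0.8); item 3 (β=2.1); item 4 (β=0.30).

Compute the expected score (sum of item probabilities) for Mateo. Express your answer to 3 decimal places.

P(θ) = 1 / (1 + exp(−(θ − β)))
P_1 = 1/(1+e^{-0.6200}) = 0.6502
P_2 = 1/(1+e^{0.4800}) = 0.3823
P_3 = 1/(1+e^{1.7800}) = 0.1443
P_4 = 1/(1+e^{-0.0200}) = 0.5050
E[score] = 0.6502 + 0.3823 + 0.1443 + 0.5050 = 1.6818

1.682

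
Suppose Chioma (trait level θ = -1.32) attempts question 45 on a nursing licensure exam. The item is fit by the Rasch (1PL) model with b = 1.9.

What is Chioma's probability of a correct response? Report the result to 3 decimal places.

P(θ) = 1 / (1 + exp(−(θ − b)))
Exponent: (-1.32 − 1.9) = -3.2200
1/(1 + e^{3.2200}) = 0.0384
P = 0.0384

0.038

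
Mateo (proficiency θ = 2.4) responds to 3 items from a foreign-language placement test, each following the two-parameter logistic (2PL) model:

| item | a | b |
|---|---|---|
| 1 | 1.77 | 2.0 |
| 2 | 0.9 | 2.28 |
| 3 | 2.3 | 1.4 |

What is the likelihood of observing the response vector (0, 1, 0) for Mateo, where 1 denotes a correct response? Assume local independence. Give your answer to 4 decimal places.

0.0158

P(θ) = 1 / (1 + exp(−a(θ − b)))
P_1 = 1/(1+e^{-0.7080}) = 0.6700
P_2 = 1/(1+e^{-0.1080}) = 0.5270
P_3 = 1/(1+e^{-2.3000}) = 0.9089
L = (1−P_1) × P_2 × (1−P_3) = 0.3300 × 0.5270 × 0.0911 = 0.01585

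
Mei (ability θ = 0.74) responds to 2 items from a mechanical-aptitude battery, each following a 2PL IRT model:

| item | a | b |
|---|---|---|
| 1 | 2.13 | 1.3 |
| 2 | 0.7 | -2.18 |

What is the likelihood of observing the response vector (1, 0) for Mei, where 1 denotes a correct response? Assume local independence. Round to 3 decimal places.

P(θ) = 1 / (1 + exp(−a(θ − b)))
P_1 = 1/(1+e^{1.1928}) = 0.2328
P_2 = 1/(1+e^{-2.0440}) = 0.8853
L = P_1 × (1−P_2) = 0.2328 × 0.1147 = 0.02669

0.027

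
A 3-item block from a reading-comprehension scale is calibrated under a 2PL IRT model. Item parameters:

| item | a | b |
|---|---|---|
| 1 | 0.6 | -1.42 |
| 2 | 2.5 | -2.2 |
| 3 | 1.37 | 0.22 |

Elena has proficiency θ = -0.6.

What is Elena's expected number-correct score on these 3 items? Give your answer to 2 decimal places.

P(θ) = 1 / (1 + exp(−a(θ − b)))
P_1 = 1/(1+e^{-0.4920}) = 0.6206
P_2 = 1/(1+e^{-4.0000}) = 0.9820
P_3 = 1/(1+e^{1.1234}) = 0.2454
E[score] = 0.6206 + 0.9820 + 0.2454 = 1.8480

1.85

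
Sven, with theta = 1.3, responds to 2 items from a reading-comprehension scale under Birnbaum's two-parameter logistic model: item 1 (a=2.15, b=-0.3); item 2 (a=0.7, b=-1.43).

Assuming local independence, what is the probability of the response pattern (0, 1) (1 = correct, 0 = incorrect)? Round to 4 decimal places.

0.0271

P(theta) = 1 / (1 + exp(−a(theta − b)))
P_1 = 1/(1+e^{-3.4400}) = 0.9689
P_2 = 1/(1+e^{-1.9110}) = 0.8711
L = (1−P_1) × P_2 = 0.0311 × 0.8711 = 0.02706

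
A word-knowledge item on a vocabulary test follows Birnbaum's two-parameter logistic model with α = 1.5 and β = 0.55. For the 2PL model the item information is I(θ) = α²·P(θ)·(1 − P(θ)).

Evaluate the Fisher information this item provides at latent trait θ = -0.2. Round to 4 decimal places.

0.4163

P = 1/(1+e^{1.1250}) = 0.2451
P(1−P) = 0.2451 × 0.7549 = 0.1850
I = α² × P(1−P) = 1.5² × 0.1850 = 0.41629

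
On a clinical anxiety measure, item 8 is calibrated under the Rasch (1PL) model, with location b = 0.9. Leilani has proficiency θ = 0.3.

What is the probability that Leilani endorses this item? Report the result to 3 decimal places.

0.354

P(θ) = 1 / (1 + exp(−(θ − b)))
Exponent: (0.3 − 0.9) = -0.6000
1/(1 + e^{0.6000}) = 0.3543
P = 0.3543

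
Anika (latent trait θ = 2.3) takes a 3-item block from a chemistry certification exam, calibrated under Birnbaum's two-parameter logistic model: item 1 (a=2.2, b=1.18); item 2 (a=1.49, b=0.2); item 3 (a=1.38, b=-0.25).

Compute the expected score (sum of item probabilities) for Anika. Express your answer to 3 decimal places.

2.851

P(θ) = 1 / (1 + exp(−a(θ − b)))
P_1 = 1/(1+e^{-2.4640}) = 0.9216
P_2 = 1/(1+e^{-3.1290}) = 0.9581
P_3 = 1/(1+e^{-3.5190}) = 0.9712
E[score] = 0.9216 + 0.9581 + 0.9712 = 2.8509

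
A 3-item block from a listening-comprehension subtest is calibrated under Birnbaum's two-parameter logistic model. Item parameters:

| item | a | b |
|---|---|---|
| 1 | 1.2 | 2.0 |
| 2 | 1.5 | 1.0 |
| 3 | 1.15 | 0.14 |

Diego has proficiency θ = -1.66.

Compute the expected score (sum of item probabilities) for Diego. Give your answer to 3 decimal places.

0.142

P(θ) = 1 / (1 + exp(−a(θ − b)))
P_1 = 1/(1+e^{4.3920}) = 0.0122
P_2 = 1/(1+e^{3.9900}) = 0.0182
P_3 = 1/(1+e^{2.0700}) = 0.1120
E[score] = 0.0122 + 0.0182 + 0.1120 = 0.1424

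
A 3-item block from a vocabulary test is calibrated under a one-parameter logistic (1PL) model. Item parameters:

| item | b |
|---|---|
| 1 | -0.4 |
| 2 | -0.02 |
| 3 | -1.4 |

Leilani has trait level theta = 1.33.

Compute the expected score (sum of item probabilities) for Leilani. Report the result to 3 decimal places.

P(theta) = 1 / (1 + exp(−(theta − b)))
P_1 = 1/(1+e^{-1.7300}) = 0.8494
P_2 = 1/(1+e^{-1.3500}) = 0.7941
P_3 = 1/(1+e^{-2.7300}) = 0.9388
E[score] = 0.8494 + 0.7941 + 0.9388 = 2.5823

2.582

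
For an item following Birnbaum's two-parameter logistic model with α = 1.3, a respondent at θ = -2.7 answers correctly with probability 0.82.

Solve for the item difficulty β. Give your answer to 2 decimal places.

P(θ) = 1 / (1 + exp(−α(θ − β)))
logit(0.82) = ln(0.82/0.18) = 1.5163
β = θ − logit/(α) = -2.7 − 1.5163/1.3000 = -3.8664

-3.87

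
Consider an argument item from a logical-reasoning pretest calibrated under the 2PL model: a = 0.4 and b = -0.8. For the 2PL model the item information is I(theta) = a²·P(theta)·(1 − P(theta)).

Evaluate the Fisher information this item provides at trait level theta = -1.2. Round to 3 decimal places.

P = 1/(1+e^{0.1600}) = 0.4601
P(1−P) = 0.4601 × 0.5399 = 0.2484
I = a² × P(1−P) = 0.4² × 0.2484 = 0.03975

0.040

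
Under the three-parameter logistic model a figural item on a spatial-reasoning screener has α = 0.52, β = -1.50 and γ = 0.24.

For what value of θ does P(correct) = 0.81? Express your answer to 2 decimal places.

0.61

P(θ) = γ + (1 − γ) · 1 / (1 + exp(−α(θ − β)))
Remove guessing floor: (0.81 − 0.24)/(1 − 0.24) = 0.7500
logit = ln(0.7500/0.2500) = 1.0986
θ = β + logit/(α) = -1.50 + 1.0986/0.5200 = 0.6127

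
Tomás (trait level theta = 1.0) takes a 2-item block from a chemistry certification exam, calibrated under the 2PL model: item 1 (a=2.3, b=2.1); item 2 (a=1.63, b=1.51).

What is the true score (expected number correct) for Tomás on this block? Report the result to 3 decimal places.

P(theta) = 1 / (1 + exp(−a(theta − b)))
P_1 = 1/(1+e^{2.5300}) = 0.0738
P_2 = 1/(1+e^{0.8313}) = 0.3034
E[score] = 0.0738 + 0.3034 = 0.3772

0.377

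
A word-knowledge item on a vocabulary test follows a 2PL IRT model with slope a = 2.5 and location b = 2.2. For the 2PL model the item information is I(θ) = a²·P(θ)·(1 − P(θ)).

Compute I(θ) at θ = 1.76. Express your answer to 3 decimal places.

P = 1/(1+e^{1.1000}) = 0.2497
P(1−P) = 0.2497 × 0.7503 = 0.1874
I = a² × P(1−P) = 2.5² × 0.1874 = 1.17106

1.171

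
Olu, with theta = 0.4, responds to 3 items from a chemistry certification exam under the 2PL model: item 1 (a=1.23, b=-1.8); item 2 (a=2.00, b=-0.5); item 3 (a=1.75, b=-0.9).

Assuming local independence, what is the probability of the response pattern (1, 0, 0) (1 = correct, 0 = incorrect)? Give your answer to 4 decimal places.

0.0124

P(theta) = 1 / (1 + exp(−a(theta − b)))
P_1 = 1/(1+e^{-2.7060}) = 0.9374
P_2 = 1/(1+e^{-1.8000}) = 0.8581
P_3 = 1/(1+e^{-2.2750}) = 0.9068
L = P_1 × (1−P_2) × (1−P_3) = 0.9374 × 0.1419 × 0.0932 = 0.01239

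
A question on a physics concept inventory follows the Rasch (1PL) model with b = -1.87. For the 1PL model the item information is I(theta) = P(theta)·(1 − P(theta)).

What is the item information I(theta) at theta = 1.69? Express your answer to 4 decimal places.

P = 1/(1+e^{-3.5600}) = 0.9723
P(1−P) = 0.9723 × 0.0277 = 0.0269
I = P(1−P) = 0.02689

0.0269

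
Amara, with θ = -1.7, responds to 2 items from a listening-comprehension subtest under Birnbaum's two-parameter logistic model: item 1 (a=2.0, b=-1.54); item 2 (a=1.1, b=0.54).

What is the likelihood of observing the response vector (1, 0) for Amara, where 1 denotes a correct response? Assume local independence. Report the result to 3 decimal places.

0.388

P(θ) = 1 / (1 + exp(−a(θ − b)))
P_1 = 1/(1+e^{0.3200}) = 0.4207
P_2 = 1/(1+e^{2.4640}) = 0.0784
L = P_1 × (1−P_2) = 0.4207 × 0.9216 = 0.38769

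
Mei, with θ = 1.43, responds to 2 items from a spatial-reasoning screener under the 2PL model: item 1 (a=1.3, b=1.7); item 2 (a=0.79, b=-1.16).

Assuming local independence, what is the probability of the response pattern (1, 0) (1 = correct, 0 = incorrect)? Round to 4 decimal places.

P(θ) = 1 / (1 + exp(−a(θ − b)))
P_1 = 1/(1+e^{0.3510}) = 0.4131
P_2 = 1/(1+e^{-2.0461}) = 0.8856
L = P_1 × (1−P_2) = 0.4131 × 0.1144 = 0.04728

0.0473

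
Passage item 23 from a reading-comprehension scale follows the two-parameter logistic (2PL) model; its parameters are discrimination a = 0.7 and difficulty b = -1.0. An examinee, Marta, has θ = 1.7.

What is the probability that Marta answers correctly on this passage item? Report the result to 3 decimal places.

0.869

P(θ) = 1 / (1 + exp(−a(θ − b)))
Exponent: 0.7 × (1.7 − (-1.0)) = 1.8900
1/(1 + e^{-1.8900}) = 0.8688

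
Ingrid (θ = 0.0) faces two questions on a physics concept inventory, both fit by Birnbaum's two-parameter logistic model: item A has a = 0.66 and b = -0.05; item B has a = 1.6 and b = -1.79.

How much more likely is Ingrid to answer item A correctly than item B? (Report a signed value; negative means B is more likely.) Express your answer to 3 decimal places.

-0.438

P(θ) = 1 / (1 + exp(−a(θ − b)))
P_A = 0.5082
P_B = 0.9460
P_A − P_B = -0.4378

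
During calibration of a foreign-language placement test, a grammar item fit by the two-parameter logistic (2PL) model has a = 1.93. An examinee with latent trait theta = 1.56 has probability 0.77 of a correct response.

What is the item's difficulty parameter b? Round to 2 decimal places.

0.93

P(theta) = 1 / (1 + exp(−a(theta − b)))
logit(0.77) = ln(0.77/0.23) = 1.2083
b = theta − logit/(a) = 1.56 − 1.2083/1.9300 = 0.9339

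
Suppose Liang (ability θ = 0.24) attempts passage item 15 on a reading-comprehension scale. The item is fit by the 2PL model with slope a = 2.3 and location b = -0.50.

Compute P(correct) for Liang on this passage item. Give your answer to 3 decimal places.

0.846

P(θ) = 1 / (1 + exp(−a(θ − b)))
Exponent: 2.3 × (0.24 − (-0.50)) = 1.7020
1/(1 + e^{-1.7020}) = 0.8458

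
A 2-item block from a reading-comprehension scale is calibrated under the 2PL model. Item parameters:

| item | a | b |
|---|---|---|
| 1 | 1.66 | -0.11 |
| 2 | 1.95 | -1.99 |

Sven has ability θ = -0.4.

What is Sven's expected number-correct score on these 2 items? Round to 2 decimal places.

P(θ) = 1 / (1 + exp(−a(θ − b)))
P_1 = 1/(1+e^{0.4814}) = 0.3819
P_2 = 1/(1+e^{-3.1005}) = 0.9569
E[score] = 0.3819 + 0.9569 = 1.3388

1.34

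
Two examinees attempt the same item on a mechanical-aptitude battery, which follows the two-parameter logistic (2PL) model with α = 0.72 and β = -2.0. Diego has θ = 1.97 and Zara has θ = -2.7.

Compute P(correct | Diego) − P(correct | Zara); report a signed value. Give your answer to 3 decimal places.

P(θ) = 1 / (1 + exp(−α(θ − β)))
P(Diego) = 0.9458  [exponent 2.8584]
P(Zara) = 0.3766  [exponent -0.5040]
Difference = 0.9458 − 0.3766 = 0.5692

0.569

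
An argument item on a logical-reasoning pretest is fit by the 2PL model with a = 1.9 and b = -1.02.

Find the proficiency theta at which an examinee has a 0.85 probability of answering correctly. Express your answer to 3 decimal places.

-0.107

P(theta) = 1 / (1 + exp(−a(theta − b)))
logit = ln(0.8500/0.1500) = 1.7346
theta = b + logit/(a) = -1.02 + 1.7346/1.9000 = -0.1071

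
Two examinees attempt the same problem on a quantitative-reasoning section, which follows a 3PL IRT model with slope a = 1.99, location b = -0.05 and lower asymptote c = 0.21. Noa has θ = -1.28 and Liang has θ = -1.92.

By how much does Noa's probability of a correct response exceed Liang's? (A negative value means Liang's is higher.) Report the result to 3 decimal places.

0.044

P(θ) = c + (1 − c) · 1 / (1 + exp(−a(θ − b)))
P(Noa) = 0.2729  [exponent -2.4477]
P(Liang) = 0.2287  [exponent -3.7213]
Difference = 0.2729 − 0.2287 = 0.0442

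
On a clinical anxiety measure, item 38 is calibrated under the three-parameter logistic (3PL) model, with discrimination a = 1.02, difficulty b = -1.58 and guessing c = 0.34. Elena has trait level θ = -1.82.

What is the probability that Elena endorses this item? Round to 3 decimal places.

0.630

P(θ) = c + (1 − c) · 1 / (1 + exp(−a(θ − b)))
Exponent: 1.02 × (-1.82 − (-1.58)) = -0.2448
1/(1 + e^{0.2448}) = 0.4391
P = 0.34 + 0.66 × 0.4391 = 0.6298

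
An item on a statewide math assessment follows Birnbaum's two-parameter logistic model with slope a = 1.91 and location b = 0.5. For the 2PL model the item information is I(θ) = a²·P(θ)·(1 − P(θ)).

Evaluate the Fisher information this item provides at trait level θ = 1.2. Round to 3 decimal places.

P = 1/(1+e^{-1.3370}) = 0.7920
P(1−P) = 0.7920 × 0.2080 = 0.1647
I = a² × P(1−P) = 1.91² × 0.1647 = 0.60098

0.601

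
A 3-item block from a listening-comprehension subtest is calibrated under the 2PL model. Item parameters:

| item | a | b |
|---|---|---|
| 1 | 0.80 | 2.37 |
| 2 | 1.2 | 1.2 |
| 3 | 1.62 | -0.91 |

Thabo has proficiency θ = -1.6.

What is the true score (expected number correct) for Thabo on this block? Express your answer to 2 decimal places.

P(θ) = 1 / (1 + exp(−a(θ − b)))
P_1 = 1/(1+e^{3.1760}) = 0.0401
P_2 = 1/(1+e^{3.3600}) = 0.0336
P_3 = 1/(1+e^{1.1178}) = 0.2464
E[score] = 0.0401 + 0.0336 + 0.2464 = 0.3201

0.32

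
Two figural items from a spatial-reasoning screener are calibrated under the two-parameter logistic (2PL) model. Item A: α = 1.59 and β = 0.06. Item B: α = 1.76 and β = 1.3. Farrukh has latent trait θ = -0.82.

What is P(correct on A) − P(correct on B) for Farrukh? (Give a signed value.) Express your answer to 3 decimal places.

P(θ) = 1 / (1 + exp(−α(θ − β)))
P_A = 0.1979
P_B = 0.0234
P_A − P_B = 0.1745

0.175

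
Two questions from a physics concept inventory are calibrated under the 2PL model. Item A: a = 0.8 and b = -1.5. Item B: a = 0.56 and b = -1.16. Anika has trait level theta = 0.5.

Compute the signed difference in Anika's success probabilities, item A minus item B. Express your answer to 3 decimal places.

0.115

P(theta) = 1 / (1 + exp(−a(theta − b)))
P_A = 0.8320
P_B = 0.7170
P_A − P_B = 0.1150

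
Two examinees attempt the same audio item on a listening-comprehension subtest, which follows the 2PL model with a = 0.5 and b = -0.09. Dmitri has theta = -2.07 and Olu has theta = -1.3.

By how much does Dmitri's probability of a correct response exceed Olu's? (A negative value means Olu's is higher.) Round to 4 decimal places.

P(theta) = 1 / (1 + exp(−a(theta − b)))
P(Dmitri) = 0.2709  [exponent -0.9900]
P(Olu) = 0.3532  [exponent -0.6050]
Difference = 0.2709 − 0.3532 = -0.0823

-0.0823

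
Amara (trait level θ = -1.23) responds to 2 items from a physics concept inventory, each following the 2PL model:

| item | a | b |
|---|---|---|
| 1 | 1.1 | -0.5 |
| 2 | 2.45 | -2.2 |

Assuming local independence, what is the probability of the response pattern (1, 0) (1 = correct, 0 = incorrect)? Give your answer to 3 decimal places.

0.026

P(θ) = 1 / (1 + exp(−a(θ − b)))
P_1 = 1/(1+e^{0.8030}) = 0.3094
P_2 = 1/(1+e^{-2.3765}) = 0.9150
L = P_1 × (1−P_2) = 0.3094 × 0.0850 = 0.02629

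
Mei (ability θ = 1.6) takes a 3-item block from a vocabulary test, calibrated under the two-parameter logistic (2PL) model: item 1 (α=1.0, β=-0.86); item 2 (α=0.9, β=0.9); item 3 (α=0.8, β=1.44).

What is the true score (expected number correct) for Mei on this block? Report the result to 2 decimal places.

2.11

P(θ) = 1 / (1 + exp(−α(θ − β)))
P_1 = 1/(1+e^{-2.4600}) = 0.9213
P_2 = 1/(1+e^{-0.6300}) = 0.6525
P_3 = 1/(1+e^{-0.1280}) = 0.5320
E[score] = 0.9213 + 0.6525 + 0.5320 = 2.1057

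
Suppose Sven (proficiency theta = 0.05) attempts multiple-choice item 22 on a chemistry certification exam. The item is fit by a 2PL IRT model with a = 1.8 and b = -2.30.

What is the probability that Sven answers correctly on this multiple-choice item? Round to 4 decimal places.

P(theta) = 1 / (1 + exp(−a(theta − b)))
Exponent: 1.8 × (0.05 − (-2.30)) = 4.2300
1/(1 + e^{-4.2300}) = 0.9857

0.9857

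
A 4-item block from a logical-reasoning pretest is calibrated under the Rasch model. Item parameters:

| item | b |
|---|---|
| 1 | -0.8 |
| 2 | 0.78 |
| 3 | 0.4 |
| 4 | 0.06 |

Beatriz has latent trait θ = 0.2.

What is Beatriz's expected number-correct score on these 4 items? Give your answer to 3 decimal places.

2.075

P(θ) = 1 / (1 + exp(−(θ − b)))
P_1 = 1/(1+e^{-1.0000}) = 0.7311
P_2 = 1/(1+e^{0.5800}) = 0.3589
P_3 = 1/(1+e^{0.2000}) = 0.4502
P_4 = 1/(1+e^{-0.1400}) = 0.5349
E[score] = 0.7311 + 0.3589 + 0.4502 + 0.5349 = 2.0751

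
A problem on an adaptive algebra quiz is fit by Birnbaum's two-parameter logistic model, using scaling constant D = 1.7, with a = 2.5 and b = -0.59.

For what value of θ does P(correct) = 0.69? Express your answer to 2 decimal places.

-0.40

P(θ) = 1 / (1 + exp(−D·a(θ − b)))
logit = ln(0.6900/0.3100) = 0.8001
θ = b + logit/(1.7·a) = -0.59 + 0.8001/4.2500 = -0.4017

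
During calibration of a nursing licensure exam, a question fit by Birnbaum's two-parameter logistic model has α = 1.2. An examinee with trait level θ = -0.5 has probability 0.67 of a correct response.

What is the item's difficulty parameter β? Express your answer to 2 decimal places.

P(θ) = 1 / (1 + exp(−α(θ − β)))
logit(0.67) = ln(0.67/0.33) = 0.7082
β = θ − logit/(α) = -0.5 − 0.7082/1.2000 = -1.0902

-1.09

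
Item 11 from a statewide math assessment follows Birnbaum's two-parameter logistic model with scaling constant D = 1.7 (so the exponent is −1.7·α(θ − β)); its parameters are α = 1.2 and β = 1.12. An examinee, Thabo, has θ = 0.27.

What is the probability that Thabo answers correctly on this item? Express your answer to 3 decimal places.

P(θ) = 1 / (1 + exp(−D·α(θ − β)))
Exponent: 1.7 × 1.2 × (0.27 − 1.12) = -1.7340
1/(1 + e^{1.7340}) = 0.1501
P = 0.1501

0.150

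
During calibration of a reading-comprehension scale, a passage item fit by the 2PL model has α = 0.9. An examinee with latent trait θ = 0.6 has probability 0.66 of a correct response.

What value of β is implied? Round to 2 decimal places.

-0.14

P(θ) = 1 / (1 + exp(−α(θ − β)))
logit(0.66) = ln(0.66/0.34) = 0.6633
β = θ − logit/(α) = 0.6 − 0.6633/0.9000 = -0.1370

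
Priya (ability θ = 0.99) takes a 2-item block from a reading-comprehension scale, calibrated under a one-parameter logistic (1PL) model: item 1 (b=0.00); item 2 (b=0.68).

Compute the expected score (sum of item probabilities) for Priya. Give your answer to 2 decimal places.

1.31

P(θ) = 1 / (1 + exp(−(θ − b)))
P_1 = 1/(1+e^{-0.9900}) = 0.7291
P_2 = 1/(1+e^{-0.3100}) = 0.5769
E[score] = 0.7291 + 0.5769 = 1.3060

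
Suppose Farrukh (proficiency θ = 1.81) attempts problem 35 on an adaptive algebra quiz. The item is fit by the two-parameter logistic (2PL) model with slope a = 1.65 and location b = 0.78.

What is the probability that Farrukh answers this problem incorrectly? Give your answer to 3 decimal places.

0.155

P(θ) = 1 / (1 + exp(−a(θ − b)))
Exponent: 1.65 × (1.81 − 0.78) = 1.6995
1/(1 + e^{-1.6995}) = 0.8455
P(incorrect) = 1 − 0.8455 = 0.1545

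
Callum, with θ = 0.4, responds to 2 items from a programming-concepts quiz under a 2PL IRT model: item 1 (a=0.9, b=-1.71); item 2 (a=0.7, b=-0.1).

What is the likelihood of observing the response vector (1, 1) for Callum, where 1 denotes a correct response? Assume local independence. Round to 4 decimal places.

0.5102

P(θ) = 1 / (1 + exp(−a(θ − b)))
P_1 = 1/(1+e^{-1.8990}) = 0.8698
P_2 = 1/(1+e^{-0.3500}) = 0.5866
L = P_1 × P_2 = 0.8698 × 0.5866 = 0.51023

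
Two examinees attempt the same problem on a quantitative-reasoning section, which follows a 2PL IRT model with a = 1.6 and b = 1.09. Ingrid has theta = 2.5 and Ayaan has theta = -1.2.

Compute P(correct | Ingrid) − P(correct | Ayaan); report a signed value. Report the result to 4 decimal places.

P(theta) = 1 / (1 + exp(−a(theta − b)))
P(Ingrid) = 0.9052  [exponent 2.2560]
P(Ayaan) = 0.0250  [exponent -3.6640]
Difference = 0.9052 − 0.0250 = 0.8802

0.8802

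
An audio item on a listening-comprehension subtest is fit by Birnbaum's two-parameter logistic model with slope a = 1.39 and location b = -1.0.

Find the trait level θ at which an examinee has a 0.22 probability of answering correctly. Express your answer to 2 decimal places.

P(θ) = 1 / (1 + exp(−a(θ − b)))
logit = ln(0.2200/0.7800) = -1.2657
θ = b + logit/(a) = -1.0 + (-1.2657)/1.3900 = -1.9106

-1.91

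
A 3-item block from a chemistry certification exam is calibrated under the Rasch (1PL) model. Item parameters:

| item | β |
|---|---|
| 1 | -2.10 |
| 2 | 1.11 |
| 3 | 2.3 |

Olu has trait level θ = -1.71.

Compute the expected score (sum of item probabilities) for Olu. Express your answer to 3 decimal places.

P(θ) = 1 / (1 + exp(−(θ − β)))
P_1 = 1/(1+e^{-0.3900}) = 0.5963
P_2 = 1/(1+e^{2.8200}) = 0.0563
P_3 = 1/(1+e^{4.0100}) = 0.0178
E[score] = 0.5963 + 0.0563 + 0.0178 = 0.6703

0.670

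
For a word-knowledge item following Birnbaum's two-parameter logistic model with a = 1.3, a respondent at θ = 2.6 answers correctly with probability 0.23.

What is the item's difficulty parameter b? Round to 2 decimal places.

P(θ) = 1 / (1 + exp(−a(θ − b)))
logit(0.23) = ln(0.23/0.77) = -1.2083
b = θ − logit/(a) = 2.6 − (-1.2083)/1.3000 = 3.5295

3.53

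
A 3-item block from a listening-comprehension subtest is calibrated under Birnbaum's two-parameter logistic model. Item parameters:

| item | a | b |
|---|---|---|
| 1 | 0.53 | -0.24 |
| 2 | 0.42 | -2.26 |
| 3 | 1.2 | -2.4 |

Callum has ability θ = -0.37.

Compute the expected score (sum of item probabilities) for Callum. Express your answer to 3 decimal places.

P(θ) = 1 / (1 + exp(−a(θ − b)))
P_1 = 1/(1+e^{0.0689}) = 0.4828
P_2 = 1/(1+e^{-0.7938}) = 0.6886
P_3 = 1/(1+e^{-2.4360}) = 0.9195
E[score] = 0.4828 + 0.6886 + 0.9195 = 2.0910

2.091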